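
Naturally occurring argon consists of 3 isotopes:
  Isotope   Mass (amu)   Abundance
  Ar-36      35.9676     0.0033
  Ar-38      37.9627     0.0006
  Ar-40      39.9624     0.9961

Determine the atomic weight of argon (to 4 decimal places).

The abundance-weighted mean is 0.0033 × 35.9676 + 0.0006 × 37.9627 + 0.9961 × 39.9624
= 0.11869 + 0.02278 + 39.80655 = 39.94802 amu

39.9480 amu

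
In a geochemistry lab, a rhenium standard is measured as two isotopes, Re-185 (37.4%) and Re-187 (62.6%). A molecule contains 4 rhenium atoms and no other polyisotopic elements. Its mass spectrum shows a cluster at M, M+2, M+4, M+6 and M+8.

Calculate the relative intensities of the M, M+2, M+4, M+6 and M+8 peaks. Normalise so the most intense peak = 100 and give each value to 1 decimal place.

5.3 : 35.7 : 89.6 : 100.0 : 41.8

Each Re atom is independently Re-185 (p = 0.374) or Re-187 (q = 0.626); the cluster is the binomial expansion (p + q)^4.
P(M) = 0.374^4 = 0.019565
P(M+2) = 4 × 0.374^3 × 0.626^1 = 0.130993
P(M+4) = 6 × 0.374^2 × 0.626^2 = 0.328884
P(M+6) = 4 × 0.374^1 × 0.626^3 = 0.366990
P(M+8) = 0.626^4 = 0.153567
The M+6 peak is largest (0.366990); scaling to 100 gives 5.3 : 35.7 : 89.6 : 100.0 : 41.8.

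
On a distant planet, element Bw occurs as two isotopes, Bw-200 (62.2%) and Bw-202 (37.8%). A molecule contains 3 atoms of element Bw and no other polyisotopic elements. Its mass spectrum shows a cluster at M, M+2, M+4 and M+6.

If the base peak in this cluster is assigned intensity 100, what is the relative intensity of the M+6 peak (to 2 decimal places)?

Binomial terms of (0.622 + 0.378)^3: M 0.2406, M+2 0.4387, M+4 0.2666, M+6 0.0540 → M+2 is the base peak.
P(M+2) = C(3,1) × 0.622^2 × 0.378^1 = 3 × 0.386884 × 0.3780 = 0.438726 (base)
P(M+6) = C(3,3) × 0.622^0 × 0.378^3 = 1 × 1.0000 × 0.05401015 = 0.054010
Relative intensity = 0.054010 / 0.438726 × 100 = 12.31

12.31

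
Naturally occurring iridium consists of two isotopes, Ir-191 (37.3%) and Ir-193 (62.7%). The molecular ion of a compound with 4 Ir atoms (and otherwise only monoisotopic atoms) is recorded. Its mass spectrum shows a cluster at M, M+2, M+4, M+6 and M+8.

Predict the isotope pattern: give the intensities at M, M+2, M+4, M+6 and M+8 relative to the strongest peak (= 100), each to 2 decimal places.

Each Ir atom is independently Ir-191 (p = 0.373) or Ir-193 (q = 0.627); the cluster is the binomial expansion (p + q)^4.
P(M) = 0.373^4 = 0.019357
P(M+2) = 4 × 0.373^3 × 0.627^1 = 0.130153
P(M+4) = 6 × 0.373^2 × 0.627^2 = 0.328174
P(M+6) = 4 × 0.373^1 × 0.627^3 = 0.367766
P(M+8) = 0.627^4 = 0.154550
The M+6 peak is largest (0.367766); scaling to 100 gives 5.26 : 35.39 : 89.23 : 100.00 : 42.02.

5.26 : 35.39 : 89.23 : 100.00 : 42.02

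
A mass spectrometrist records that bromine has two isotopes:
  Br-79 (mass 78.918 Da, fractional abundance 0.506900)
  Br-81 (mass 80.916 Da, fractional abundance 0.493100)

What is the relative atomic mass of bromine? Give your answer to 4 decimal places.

The abundance-weighted mean is 0.506900 × 78.918 + 0.493100 × 80.916
= 40.00353 + 39.89968 = 79.90321 Da

79.9032 Da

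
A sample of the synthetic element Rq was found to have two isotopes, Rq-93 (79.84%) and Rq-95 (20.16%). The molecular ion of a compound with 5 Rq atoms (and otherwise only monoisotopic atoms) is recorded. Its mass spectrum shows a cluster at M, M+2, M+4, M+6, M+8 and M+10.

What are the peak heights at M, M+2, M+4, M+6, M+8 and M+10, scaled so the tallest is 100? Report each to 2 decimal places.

79.21 : 100.00 : 50.50 : 12.75 : 1.61 : 0.08

Each Rq atom is independently Rq-93 (p = 0.7984) or Rq-95 (q = 0.2016); the cluster is the binomial expansion (p + q)^5.
P(M) = 0.7984^5 = 0.324416
P(M+2) = 5 × 0.7984^4 × 0.2016^1 = 0.409584
P(M+4) = 10 × 0.7984^3 × 0.2016^2 = 0.206844
P(M+6) = 10 × 0.7984^2 × 0.2016^3 = 0.052229
P(M+8) = 5 × 0.7984^1 × 0.2016^4 = 0.006594
P(M+10) = 0.2016^5 = 0.000333
The M+2 peak is largest (0.409584); scaling to 100 gives 79.21 : 100.00 : 50.50 : 12.75 : 1.61 : 0.08.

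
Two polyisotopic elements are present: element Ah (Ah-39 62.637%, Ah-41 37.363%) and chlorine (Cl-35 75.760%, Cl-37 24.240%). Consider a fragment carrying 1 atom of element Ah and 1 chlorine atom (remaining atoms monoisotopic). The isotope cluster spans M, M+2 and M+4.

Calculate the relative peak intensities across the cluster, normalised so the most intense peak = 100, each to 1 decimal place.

Element Ah pattern (n=1): 0.62637 : 0.37363
Chlorine pattern (n=1): 0.7576 : 0.2424
Convolve the two distributions (both contribute in 2-u steps):
  M: 0.62637×0.7576 = 0.474538
  M+2: 0.62637×0.2424 + 0.37363×0.7576 = 0.434894
  M+4: 0.37363×0.2424 = 0.090568
Scale to base peak (0.474538) = 100: 100.0 : 91.6 : 19.1

100.0 : 91.6 : 19.1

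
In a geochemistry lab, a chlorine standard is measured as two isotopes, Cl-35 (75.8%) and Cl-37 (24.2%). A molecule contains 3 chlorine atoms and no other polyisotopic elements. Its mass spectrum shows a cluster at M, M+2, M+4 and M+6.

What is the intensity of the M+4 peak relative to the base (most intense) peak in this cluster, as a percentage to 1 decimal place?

30.6%

Term probabilities: M 0.4355, M+2 0.4171, M+4 0.1332, M+6 0.0142. Base peak = M.
P(M) = C(3,0) × 0.758^3 × 0.242^0 = 1 × 0.43551951 × 1.0000 = 0.435520 (base)
P(M+4) = C(3,2) × 0.758^1 × 0.242^2 = 3 × 0.7580 × 0.058564 = 0.133175
Relative intensity = 0.133175 / 0.435520 × 100 = 30.6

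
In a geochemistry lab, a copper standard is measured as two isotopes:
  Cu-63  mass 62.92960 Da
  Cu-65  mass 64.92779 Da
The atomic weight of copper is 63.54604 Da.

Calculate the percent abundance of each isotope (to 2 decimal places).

With x = fraction of Cu-63 (so Cu-65 is 1 − x):
62.92960·x + 64.92779·(1 − x) = 63.54604
(62.92960 − 64.92779)·x = 63.54604 − 64.92779
x = -1.38175 / -1.99819 = 0.69150 → 69.15% Cu-63, 30.85% Cu-65.

Cu-63: 69.15%, Cu-65: 30.85%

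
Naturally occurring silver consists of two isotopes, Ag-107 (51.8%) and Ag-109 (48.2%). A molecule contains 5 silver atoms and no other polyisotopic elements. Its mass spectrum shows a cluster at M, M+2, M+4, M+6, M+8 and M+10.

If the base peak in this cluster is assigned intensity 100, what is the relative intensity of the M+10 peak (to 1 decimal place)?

Term probabilities: M 0.0373, M+2 0.1735, M+4 0.3229, M+6 0.3005, M+8 0.1398, M+10 0.0260. Base peak = M+4.
P(M+4) = C(5,2) × 0.518^3 × 0.482^2 = 10 × 0.13899183 × 0.232324 = 0.322911 (base)
P(M+10) = C(5,5) × 0.518^0 × 0.482^5 = 1 × 1.0000 × 0.02601568 = 0.026016
Relative intensity = 0.026016 / 0.322911 × 100 = 8.1

8.1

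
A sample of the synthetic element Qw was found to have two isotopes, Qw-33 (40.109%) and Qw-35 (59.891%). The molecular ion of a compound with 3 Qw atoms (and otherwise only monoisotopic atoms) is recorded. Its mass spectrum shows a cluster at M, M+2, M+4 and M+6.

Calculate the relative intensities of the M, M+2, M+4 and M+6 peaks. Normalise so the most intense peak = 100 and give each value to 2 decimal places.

Expanding (0.40109 + 0.59891)^3:
P(M) = 0.40109^3 = 0.064525
P(M+2) = 3 × 0.40109^2 × 0.59891^1 = 0.289046
P(M+4) = 3 × 0.40109^1 × 0.59891^2 = 0.431605
P(M+6) = 0.59891^3 = 0.214825
The M+4 peak is largest (0.431605); scaling to 100 gives 14.95 : 66.97 : 100.00 : 49.77.

14.95 : 66.97 : 100.00 : 49.77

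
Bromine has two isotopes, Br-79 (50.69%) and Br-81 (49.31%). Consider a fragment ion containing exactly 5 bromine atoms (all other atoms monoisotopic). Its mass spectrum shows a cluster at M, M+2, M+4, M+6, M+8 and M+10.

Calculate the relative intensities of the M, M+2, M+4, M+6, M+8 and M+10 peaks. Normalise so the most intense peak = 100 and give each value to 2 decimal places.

Expanding (0.5069 + 0.4931)^5:
P(M) = 0.5069^5 = 0.033467
P(M+2) = 5 × 0.5069^4 × 0.4931^1 = 0.162777
P(M+4) = 10 × 0.5069^3 × 0.4931^2 = 0.316692
P(M+6) = 10 × 0.5069^2 × 0.4931^3 = 0.308070
P(M+8) = 5 × 0.5069^1 × 0.4931^4 = 0.149842
P(M+10) = 0.4931^5 = 0.029152
The M+4 peak is largest (0.316692); scaling to 100 gives 10.57 : 51.40 : 100.00 : 97.28 : 47.31 : 9.21.

10.57 : 51.40 : 100.00 : 97.28 : 47.31 : 9.21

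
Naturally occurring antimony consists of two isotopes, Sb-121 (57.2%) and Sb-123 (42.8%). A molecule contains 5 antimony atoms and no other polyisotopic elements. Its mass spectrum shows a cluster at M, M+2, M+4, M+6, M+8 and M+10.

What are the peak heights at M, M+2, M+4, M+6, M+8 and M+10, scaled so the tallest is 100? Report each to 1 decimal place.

17.9 : 66.8 : 100.0 : 74.8 : 28.0 : 4.2

Each Sb atom is independently Sb-121 (p = 0.572) or Sb-123 (q = 0.428); the cluster is the binomial expansion (p + q)^5.
P(M) = 0.572^5 = 0.061232
P(M+2) = 5 × 0.572^4 × 0.428^1 = 0.229086
P(M+4) = 10 × 0.572^3 × 0.428^2 = 0.342827
P(M+6) = 10 × 0.572^2 × 0.428^3 = 0.256521
P(M+8) = 5 × 0.572^1 × 0.428^4 = 0.095971
P(M+10) = 0.428^5 = 0.014362
The M+4 peak is largest (0.342827); scaling to 100 gives 17.9 : 66.8 : 100.0 : 74.8 : 28.0 : 4.2.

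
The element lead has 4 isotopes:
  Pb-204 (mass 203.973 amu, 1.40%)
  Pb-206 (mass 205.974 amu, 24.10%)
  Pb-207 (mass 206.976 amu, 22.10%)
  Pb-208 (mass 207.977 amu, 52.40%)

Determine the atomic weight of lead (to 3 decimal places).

Weight each isotope mass by its fractional abundance: 0.0140 × 203.973 + 0.2410 × 205.974 + 0.2210 × 206.976 + 0.5240 × 207.977
= 2.8556 + 49.6397 + 45.7417 + 108.9799 = 207.2169 amu

207.217 amu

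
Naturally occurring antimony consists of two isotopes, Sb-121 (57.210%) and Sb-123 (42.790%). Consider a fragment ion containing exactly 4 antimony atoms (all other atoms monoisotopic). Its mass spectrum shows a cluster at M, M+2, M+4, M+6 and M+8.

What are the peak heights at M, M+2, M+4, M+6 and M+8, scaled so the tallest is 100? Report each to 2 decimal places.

Each Sb atom is independently Sb-121 (p = 0.57210) or Sb-123 (q = 0.42790); the cluster is the binomial expansion (p + q)^4.
P(M) = 0.57210^4 = 0.107124
P(M+2) = 4 × 0.57210^3 × 0.42790^1 = 0.320493
P(M+4) = 6 × 0.57210^2 × 0.42790^2 = 0.359567
P(M+6) = 4 × 0.57210^1 × 0.42790^3 = 0.179291
P(M+8) = 0.42790^4 = 0.033525
The M+4 peak is largest (0.359567); scaling to 100 gives 29.79 : 89.13 : 100.00 : 49.86 : 9.32.

29.79 : 89.13 : 100.00 : 49.86 : 9.32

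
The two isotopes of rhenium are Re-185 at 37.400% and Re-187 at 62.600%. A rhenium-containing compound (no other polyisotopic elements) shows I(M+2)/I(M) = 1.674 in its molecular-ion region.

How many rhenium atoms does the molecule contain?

1

For n independent Re atoms, I(M+2)/I(M) = n · (abundance Re-187) / (abundance Re-185) = n · 0.62600/0.37400.
n = 1.674 × 0.37400/0.62600 = 1.00 ≈ 1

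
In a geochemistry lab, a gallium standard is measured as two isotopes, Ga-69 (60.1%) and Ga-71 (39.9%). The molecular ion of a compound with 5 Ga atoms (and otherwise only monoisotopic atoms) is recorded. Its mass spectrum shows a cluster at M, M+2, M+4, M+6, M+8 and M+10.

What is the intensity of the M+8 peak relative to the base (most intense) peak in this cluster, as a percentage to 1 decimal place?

Term probabilities: M 0.0784, M+2 0.2603, M+4 0.3456, M+6 0.2294, M+8 0.0762, M+10 0.0101. Base peak = M+4.
P(M+4) = C(5,2) × 0.601^3 × 0.399^2 = 10 × 0.2170818 × 0.159201 = 0.345596 (base)
P(M+8) = C(5,4) × 0.601^1 × 0.399^4 = 5 × 0.6010 × 0.02534496 = 0.076162
Relative intensity = 0.076162 / 0.345596 × 100 = 22.0

22.0%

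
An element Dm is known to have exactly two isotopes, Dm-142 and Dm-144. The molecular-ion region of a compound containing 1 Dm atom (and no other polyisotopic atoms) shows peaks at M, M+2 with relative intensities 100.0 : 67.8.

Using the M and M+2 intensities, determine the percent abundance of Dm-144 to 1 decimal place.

40.4%

If p is the fraction of Dm that is Dm-142, then I(M+2)/I(M) = [C(1,1)·p^0·(1−p)] / p^1 = 1·(1−p)/p = 67.8/100.0 = 0.6780
(1−p)/p = 0.6780/1 = 0.6780  ⇒  p = 1/(1 + 0.6780) = 0.5959
Dm-142: 59.6%, Dm-144: 40.4%.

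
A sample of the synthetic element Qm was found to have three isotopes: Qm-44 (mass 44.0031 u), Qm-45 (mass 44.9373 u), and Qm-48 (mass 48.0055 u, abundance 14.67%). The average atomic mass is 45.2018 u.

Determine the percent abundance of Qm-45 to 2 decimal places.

65.46%

The remaining 85.33% is split between Qm-44 (fraction x) and Qm-45 (fraction 0.8533 − x).
Substituting: 44.0031x + 44.9373(0.8533 − x) = 38.15939315
(44.0031 − 44.9373)x = -0.18560494  ⇒  x = 0.19868, y = 0.65462
Qm-44: 19.87%, Qm-45: 65.46%.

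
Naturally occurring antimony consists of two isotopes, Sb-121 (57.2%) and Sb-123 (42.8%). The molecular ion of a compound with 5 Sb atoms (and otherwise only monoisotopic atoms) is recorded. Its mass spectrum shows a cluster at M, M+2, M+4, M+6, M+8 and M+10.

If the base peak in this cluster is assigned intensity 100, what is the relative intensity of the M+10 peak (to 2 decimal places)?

4.19

Term probabilities: M 0.0612, M+2 0.2291, M+4 0.3428, M+6 0.2565, M+8 0.0960, M+10 0.0144. Base peak = M+4.
P(M+4) = C(5,2) × 0.572^3 × 0.428^2 = 10 × 0.18714925 × 0.183184 = 0.342827 (base)
P(M+10) = C(5,5) × 0.572^0 × 0.428^5 = 1 × 1.0000 × 0.01436213 = 0.014362
Relative intensity = 0.014362 / 0.342827 × 100 = 4.19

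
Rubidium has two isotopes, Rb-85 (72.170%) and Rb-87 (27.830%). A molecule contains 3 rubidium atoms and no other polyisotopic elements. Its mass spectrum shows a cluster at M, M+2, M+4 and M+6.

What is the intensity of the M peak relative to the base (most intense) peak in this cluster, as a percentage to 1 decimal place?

Term probabilities: M 0.3759, M+2 0.4349, M+4 0.1677, M+6 0.0216. Base peak = M+2.
P(M+2) = C(3,1) × 0.72170^2 × 0.27830^1 = 3 × 0.52085089 × 0.2783 = 0.434858 (base)
P(M) = C(3,0) × 0.72170^3 × 0.27830^0 = 1 × 0.37589809 × 1.0000 = 0.375898
Relative intensity = 0.375898 / 0.434858 × 100 = 86.4

86.4%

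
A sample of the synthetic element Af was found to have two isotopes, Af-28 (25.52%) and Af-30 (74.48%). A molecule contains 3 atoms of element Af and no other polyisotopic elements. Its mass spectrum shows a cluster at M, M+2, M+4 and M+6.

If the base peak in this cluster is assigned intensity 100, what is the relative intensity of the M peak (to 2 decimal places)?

3.91

Term probabilities: M 0.0166, M+2 0.1455, M+4 0.4247, M+6 0.4132. Base peak = M+4.
P(M+4) = C(3,2) × 0.2552^1 × 0.7448^2 = 3 × 0.2552 × 0.55472704 = 0.424699 (base)
P(M) = C(3,0) × 0.2552^3 × 0.7448^0 = 1 × 0.01662042 × 1.0000 = 0.016620
Relative intensity = 0.016620 / 0.424699 × 100 = 3.91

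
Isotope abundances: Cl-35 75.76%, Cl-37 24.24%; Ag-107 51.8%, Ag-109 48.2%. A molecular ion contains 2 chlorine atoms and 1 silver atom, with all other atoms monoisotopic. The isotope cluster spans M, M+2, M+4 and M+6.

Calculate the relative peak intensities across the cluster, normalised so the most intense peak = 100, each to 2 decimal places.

63.68 : 100.00 : 44.44 : 6.07

Chlorine pattern (n=2): 0.57395776 : 0.36728448 : 0.05875776
Silver pattern (n=1): 0.5180 : 0.4820
Convolve the two distributions (both contribute in 2-u steps):
  M: 0.57395776×0.5180 = 0.297310
  M+2: 0.57395776×0.4820 + 0.36728448×0.5180 = 0.466901
  M+4: 0.36728448×0.4820 + 0.05875776×0.5180 = 0.207468
  M+6: 0.05875776×0.4820 = 0.028321
Scale to base peak (0.466901) = 100: 63.68 : 100.00 : 44.44 : 6.07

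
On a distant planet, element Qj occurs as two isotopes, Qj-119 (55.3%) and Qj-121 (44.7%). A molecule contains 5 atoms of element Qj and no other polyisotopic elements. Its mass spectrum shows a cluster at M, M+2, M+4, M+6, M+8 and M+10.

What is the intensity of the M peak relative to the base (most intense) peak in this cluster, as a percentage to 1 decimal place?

Term probabilities: M 0.0517, M+2 0.2090, M+4 0.3379, M+6 0.2731, M+8 0.1104, M+10 0.0178. Base peak = M+4.
P(M+4) = C(5,2) × 0.553^3 × 0.447^2 = 10 × 0.16911238 × 0.199809 = 0.337902 (base)
P(M) = C(5,0) × 0.553^5 × 0.447^0 = 1 × 0.05171609 × 1.0000 = 0.051716
Relative intensity = 0.051716 / 0.337902 × 100 = 15.3

15.3%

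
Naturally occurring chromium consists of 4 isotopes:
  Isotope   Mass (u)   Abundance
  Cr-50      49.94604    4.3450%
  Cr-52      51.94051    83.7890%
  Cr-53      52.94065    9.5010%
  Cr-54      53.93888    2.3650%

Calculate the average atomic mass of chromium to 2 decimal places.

52.00 u

The abundance-weighted mean is 0.043450 × 49.94604 + 0.837890 × 51.94051 + 0.095010 × 52.94065 + 0.023650 × 53.93888
= 2.170155 + 43.520434 + 5.029891 + 1.275655 = 51.996135 u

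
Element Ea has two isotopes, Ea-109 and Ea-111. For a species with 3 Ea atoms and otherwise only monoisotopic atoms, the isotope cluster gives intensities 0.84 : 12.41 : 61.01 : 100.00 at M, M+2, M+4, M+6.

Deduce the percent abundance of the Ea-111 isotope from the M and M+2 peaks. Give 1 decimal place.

83.1%

If p is the fraction of Ea that is Ea-109, then I(M+2)/I(M) = [C(3,1)·p^2·(1−p)] / p^3 = 3·(1−p)/p = 12.41/0.84 = 14.7738
(1−p)/p = 14.7738/3 = 4.9246  ⇒  p = 1/(1 + 4.9246) = 0.1688
Ea-109: 16.9%, Ea-111: 83.1%.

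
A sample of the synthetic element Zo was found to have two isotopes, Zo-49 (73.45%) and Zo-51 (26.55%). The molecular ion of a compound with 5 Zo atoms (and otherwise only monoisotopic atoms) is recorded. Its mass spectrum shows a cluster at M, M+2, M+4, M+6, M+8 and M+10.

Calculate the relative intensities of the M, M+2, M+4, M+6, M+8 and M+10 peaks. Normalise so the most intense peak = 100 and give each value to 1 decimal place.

The 5 Zo atoms are independent, so intensities follow the terms of (0.7345 + 0.2655)^5.
P(M) = 0.7345^5 = 0.213776
P(M+2) = 5 × 0.7345^4 × 0.2655^1 = 0.386369
P(M+4) = 10 × 0.7345^3 × 0.2655^2 = 0.279322
P(M+6) = 10 × 0.7345^2 × 0.2655^3 = 0.100966
P(M+8) = 5 × 0.7345^1 × 0.2655^4 = 0.018248
P(M+10) = 0.2655^5 = 0.001319
The M+2 peak is largest (0.386369); scaling to 100 gives 55.3 : 100.0 : 72.3 : 26.1 : 4.7 : 0.3.

55.3 : 100.0 : 72.3 : 26.1 : 4.7 : 0.3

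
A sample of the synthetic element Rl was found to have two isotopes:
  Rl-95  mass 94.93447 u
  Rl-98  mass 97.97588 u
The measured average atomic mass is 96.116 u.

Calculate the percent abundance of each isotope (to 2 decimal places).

Writing the weighted mean with unknown fraction x of Rl-95:
94.93447·x + 97.97588·(1 − x) = 96.116
(94.93447 − 97.97588)·x = 96.116 − 97.97588
x = -1.85988 / -3.04141 = 0.61152 → 61.15% Rl-95, 38.85% Rl-98.

Rl-95: 61.15%, Rl-98: 38.85%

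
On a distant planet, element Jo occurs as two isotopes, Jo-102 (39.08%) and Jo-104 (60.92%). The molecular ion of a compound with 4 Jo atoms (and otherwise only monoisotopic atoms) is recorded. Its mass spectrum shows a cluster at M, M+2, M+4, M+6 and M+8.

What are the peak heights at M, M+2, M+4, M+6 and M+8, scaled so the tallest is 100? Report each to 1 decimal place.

6.6 : 41.2 : 96.2 : 100.0 : 39.0

Expanding (0.3908 + 0.6092)^4:
P(M) = 0.3908^4 = 0.023325
P(M+2) = 4 × 0.3908^3 × 0.6092^1 = 0.145440
P(M+4) = 6 × 0.3908^2 × 0.6092^2 = 0.340079
P(M+6) = 4 × 0.3908^1 × 0.6092^3 = 0.353423
P(M+8) = 0.6092^4 = 0.137733
The M+6 peak is largest (0.353423); scaling to 100 gives 6.6 : 41.2 : 96.2 : 100.0 : 39.0.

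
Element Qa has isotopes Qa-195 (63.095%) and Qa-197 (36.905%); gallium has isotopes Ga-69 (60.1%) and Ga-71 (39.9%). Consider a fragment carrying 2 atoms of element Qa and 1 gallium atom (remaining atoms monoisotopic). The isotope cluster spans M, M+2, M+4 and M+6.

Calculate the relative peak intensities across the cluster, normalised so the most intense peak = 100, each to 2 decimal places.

54.53 : 100.00 : 61.01 : 12.39

Element Qa pattern (n=2): 0.3980979 : 0.46570419 : 0.1361979
Gallium pattern (n=1): 0.6010 : 0.3990
Convolve the two distributions (both contribute in 2-u steps):
  M: 0.3980979×0.6010 = 0.239257
  M+2: 0.3980979×0.3990 + 0.46570419×0.6010 = 0.438729
  M+4: 0.46570419×0.3990 + 0.1361979×0.6010 = 0.267671
  M+6: 0.1361979×0.3990 = 0.054343
Scale to base peak (0.438729) = 100: 54.53 : 100.00 : 61.01 : 12.39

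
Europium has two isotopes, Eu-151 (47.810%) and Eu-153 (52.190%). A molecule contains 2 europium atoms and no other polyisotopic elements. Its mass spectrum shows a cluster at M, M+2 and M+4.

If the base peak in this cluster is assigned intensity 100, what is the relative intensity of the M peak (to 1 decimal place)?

45.8

(0.47810 + 0.52190)^2 gives M 0.2286, M+2 0.4990, M+4 0.2724; the largest is M+2.
P(M+2) = C(2,1) × 0.47810^1 × 0.52190^1 = 2 × 0.4781 × 0.5219 = 0.499041 (base)
P(M) = C(2,0) × 0.47810^2 × 0.52190^0 = 1 × 0.22857961 × 1.0000 = 0.228580
Relative intensity = 0.228580 / 0.499041 × 100 = 45.8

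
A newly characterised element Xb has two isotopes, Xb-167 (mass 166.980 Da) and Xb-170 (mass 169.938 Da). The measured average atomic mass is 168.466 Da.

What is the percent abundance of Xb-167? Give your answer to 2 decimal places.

49.76%

Let x be the fractional abundance of Xb-167; then Xb-170 has abundance 1 − x.
166.980·x + 169.938·(1 − x) = 168.466
(166.980 − 169.938)·x = 168.466 − 169.938
x = -1.472 / -2.958 = 0.49763 → 49.76% Xb-167, 50.24% Xb-170.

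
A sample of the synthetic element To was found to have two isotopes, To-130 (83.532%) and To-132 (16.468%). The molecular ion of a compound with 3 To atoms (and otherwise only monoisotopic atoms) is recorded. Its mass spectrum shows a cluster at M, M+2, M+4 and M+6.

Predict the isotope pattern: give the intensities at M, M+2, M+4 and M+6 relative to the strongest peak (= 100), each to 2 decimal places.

100.00 : 59.14 : 11.66 : 0.77

Expanding (0.83532 + 0.16468)^3:
P(M) = 0.83532^3 = 0.582852
P(M+2) = 3 × 0.83532^2 × 0.16468^1 = 0.344721
P(M+4) = 3 × 0.83532^1 × 0.16468^2 = 0.067960
P(M+6) = 0.16468^3 = 0.004466
The M peak is largest (0.582852); scaling to 100 gives 100.00 : 59.14 : 11.66 : 0.77.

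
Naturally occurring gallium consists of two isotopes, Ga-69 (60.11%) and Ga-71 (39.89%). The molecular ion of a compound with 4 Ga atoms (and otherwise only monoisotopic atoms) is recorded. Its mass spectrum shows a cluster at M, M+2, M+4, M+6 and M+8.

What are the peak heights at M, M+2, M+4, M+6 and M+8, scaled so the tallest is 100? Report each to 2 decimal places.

Each Ga atom is independently Ga-69 (p = 0.6011) or Ga-71 (q = 0.3989); the cluster is the binomial expansion (p + q)^4.
P(M) = 0.6011^4 = 0.130553
P(M+2) = 4 × 0.6011^3 × 0.3989^1 = 0.346549
P(M+4) = 6 × 0.6011^2 × 0.3989^2 = 0.344963
P(M+6) = 4 × 0.6011^1 × 0.3989^3 = 0.152616
P(M+8) = 0.3989^4 = 0.025320
The M+2 peak is largest (0.346549); scaling to 100 gives 37.67 : 100.00 : 99.54 : 44.04 : 7.31.

37.67 : 100.00 : 99.54 : 44.04 : 7.31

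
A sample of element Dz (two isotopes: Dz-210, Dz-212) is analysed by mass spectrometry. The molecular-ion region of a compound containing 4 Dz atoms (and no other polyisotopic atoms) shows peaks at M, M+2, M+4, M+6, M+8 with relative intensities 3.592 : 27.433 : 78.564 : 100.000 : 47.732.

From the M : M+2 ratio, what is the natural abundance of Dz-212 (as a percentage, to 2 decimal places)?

65.63%

Let p = fractional abundance of Dz-210. I(M+2)/I(M) = [C(4,1)·p^3·(1−p)] / p^4 = 4·(1−p)/p = 27.433/3.592 = 7.6372
(1−p)/p = 7.6372/4 = 1.9093  ⇒  p = 1/(1 + 1.9093) = 0.3437
Dz-210: 34.37%, Dz-212: 65.63%.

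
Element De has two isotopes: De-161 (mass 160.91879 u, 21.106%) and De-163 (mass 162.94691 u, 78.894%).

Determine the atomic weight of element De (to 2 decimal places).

The abundance-weighted mean is 0.21106 × 160.91879 + 0.78894 × 162.94691
= 33.963520 + 128.555335 = 162.518855 u

162.52 u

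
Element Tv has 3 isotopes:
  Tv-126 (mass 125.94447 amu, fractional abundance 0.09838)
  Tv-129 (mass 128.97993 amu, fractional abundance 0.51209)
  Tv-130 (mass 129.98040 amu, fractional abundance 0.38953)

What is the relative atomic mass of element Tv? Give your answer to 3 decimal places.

Weight each isotope mass by its fractional abundance: 0.09838 × 125.94447 + 0.51209 × 128.97993 + 0.38953 × 129.98040
= 12.390417 + 66.049332 + 50.631265 = 129.071014 amu

129.071 amu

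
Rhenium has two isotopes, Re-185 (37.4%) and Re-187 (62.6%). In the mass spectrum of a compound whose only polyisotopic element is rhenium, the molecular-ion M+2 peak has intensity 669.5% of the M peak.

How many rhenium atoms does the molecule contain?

The M+2/M ratio from n Re atoms is n · q/p = n · 0.626/0.374.
n = 6.695 × 0.374/0.626 = 4.00 ≈ 4

4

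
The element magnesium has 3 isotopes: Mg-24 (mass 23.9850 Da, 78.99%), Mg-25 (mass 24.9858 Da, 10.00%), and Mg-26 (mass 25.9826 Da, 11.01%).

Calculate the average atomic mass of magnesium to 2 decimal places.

The abundance-weighted mean is 0.7899 × 23.9850 + 0.1000 × 24.9858 + 0.1101 × 25.9826
= 18.94575 + 2.49858 + 2.86068 = 24.30501 Da

24.31 Da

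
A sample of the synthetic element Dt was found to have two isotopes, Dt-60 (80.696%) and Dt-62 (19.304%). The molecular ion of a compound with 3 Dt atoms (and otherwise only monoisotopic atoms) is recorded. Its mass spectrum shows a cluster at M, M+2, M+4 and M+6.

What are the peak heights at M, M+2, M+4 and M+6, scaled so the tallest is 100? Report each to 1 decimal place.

The 3 Dt atoms are independent, so intensities follow the terms of (0.80696 + 0.19304)^3.
P(M) = 0.80696^3 = 0.525480
P(M+2) = 3 × 0.80696^2 × 0.19304^1 = 0.377114
P(M+4) = 3 × 0.80696^1 × 0.19304^2 = 0.090213
P(M+6) = 0.19304^3 = 0.007194
The M peak is largest (0.525480); scaling to 100 gives 100.0 : 71.8 : 17.2 : 1.4.

100.0 : 71.8 : 17.2 : 1.4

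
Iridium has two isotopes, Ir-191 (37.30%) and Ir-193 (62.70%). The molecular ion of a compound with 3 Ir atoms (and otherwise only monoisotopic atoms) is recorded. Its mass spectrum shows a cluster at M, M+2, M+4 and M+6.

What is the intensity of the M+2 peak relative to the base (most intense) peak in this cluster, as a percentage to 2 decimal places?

59.49%

Binomial terms of (0.3730 + 0.6270)^3: M 0.0519, M+2 0.2617, M+4 0.4399, M+6 0.2465 → M+4 is the base peak.
P(M+4) = C(3,2) × 0.3730^1 × 0.6270^2 = 3 × 0.3730 × 0.393129 = 0.439911 (base)
P(M+2) = C(3,1) × 0.3730^2 × 0.6270^1 = 3 × 0.139129 × 0.6270 = 0.261702
Relative intensity = 0.261702 / 0.439911 × 100 = 59.49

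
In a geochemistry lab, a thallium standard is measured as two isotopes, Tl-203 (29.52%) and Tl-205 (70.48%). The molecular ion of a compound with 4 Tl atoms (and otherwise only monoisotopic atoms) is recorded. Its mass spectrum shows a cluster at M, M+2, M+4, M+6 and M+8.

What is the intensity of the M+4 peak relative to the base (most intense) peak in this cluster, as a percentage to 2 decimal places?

62.83%

Term probabilities: M 0.0076, M+2 0.0725, M+4 0.2597, M+6 0.4134, M+8 0.2468. Base peak = M+6.
P(M+6) = C(4,3) × 0.2952^1 × 0.7048^3 = 4 × 0.2952 × 0.35010449 = 0.413403 (base)
P(M+4) = C(4,2) × 0.2952^2 × 0.7048^2 = 6 × 0.08714304 × 0.49674304 = 0.259726
Relative intensity = 0.259726 / 0.413403 × 100 = 62.83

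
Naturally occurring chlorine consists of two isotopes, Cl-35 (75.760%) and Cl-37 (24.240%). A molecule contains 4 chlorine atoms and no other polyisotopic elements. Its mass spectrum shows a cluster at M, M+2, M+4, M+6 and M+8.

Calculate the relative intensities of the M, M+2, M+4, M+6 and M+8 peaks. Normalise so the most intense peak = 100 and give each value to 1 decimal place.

78.1 : 100.0 : 48.0 : 10.2 : 0.8

Expanding (0.75760 + 0.24240)^4:
P(M) = 0.75760^4 = 0.329428
P(M+2) = 4 × 0.75760^3 × 0.24240^1 = 0.421612
P(M+4) = 6 × 0.75760^2 × 0.24240^2 = 0.202347
P(M+6) = 4 × 0.75760^1 × 0.24240^3 = 0.043162
P(M+8) = 0.24240^4 = 0.003452
The M+2 peak is largest (0.421612); scaling to 100 gives 78.1 : 100.0 : 48.0 : 10.2 : 0.8.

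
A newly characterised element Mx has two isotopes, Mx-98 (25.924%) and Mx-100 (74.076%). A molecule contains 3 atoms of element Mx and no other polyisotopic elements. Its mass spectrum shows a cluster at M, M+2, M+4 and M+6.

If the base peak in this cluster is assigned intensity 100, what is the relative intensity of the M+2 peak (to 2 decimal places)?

Binomial terms of (0.25924 + 0.74076)^3: M 0.0174, M+2 0.1493, M+4 0.4268, M+6 0.4065 → M+4 is the base peak.
P(M+4) = C(3,2) × 0.25924^1 × 0.74076^2 = 3 × 0.25924 × 0.54872538 = 0.426755 (base)
P(M+2) = C(3,1) × 0.25924^2 × 0.74076^1 = 3 × 0.06720538 × 0.74076 = 0.149349
Relative intensity = 0.149349 / 0.426755 × 100 = 35.00

35.00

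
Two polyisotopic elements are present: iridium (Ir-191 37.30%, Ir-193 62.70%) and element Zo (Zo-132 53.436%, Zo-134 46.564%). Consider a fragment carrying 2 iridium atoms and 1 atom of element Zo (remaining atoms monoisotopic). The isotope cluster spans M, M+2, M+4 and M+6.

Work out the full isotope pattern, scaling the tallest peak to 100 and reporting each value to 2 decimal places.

Iridium pattern (n=2): 0.139129 : 0.467742 : 0.393129
Element Zo pattern (n=1): 0.53436 : 0.46564
Convolve the two distributions (both contribute in 2-u steps):
  M: 0.139129×0.53436 = 0.074345
  M+2: 0.139129×0.46564 + 0.467742×0.53436 = 0.314727
  M+4: 0.467742×0.46564 + 0.393129×0.53436 = 0.427872
  M+6: 0.393129×0.46564 = 0.183057
Scale to base peak (0.427872) = 100: 17.38 : 73.56 : 100.00 : 42.78

17.38 : 73.56 : 100.00 : 42.78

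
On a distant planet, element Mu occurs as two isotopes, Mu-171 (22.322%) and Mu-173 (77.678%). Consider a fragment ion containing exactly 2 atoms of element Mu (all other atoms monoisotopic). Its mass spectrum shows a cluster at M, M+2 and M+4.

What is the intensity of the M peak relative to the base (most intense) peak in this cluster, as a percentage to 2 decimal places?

8.26%

(0.22322 + 0.77678)^2 gives M 0.0498, M+2 0.3468, M+4 0.6034; the largest is M+4.
P(M+4) = C(2,2) × 0.22322^0 × 0.77678^2 = 1 × 1.0000 × 0.60338717 = 0.603387 (base)
P(M) = C(2,0) × 0.22322^2 × 0.77678^0 = 1 × 0.04982717 × 1.0000 = 0.049827
Relative intensity = 0.049827 / 0.603387 × 100 = 8.26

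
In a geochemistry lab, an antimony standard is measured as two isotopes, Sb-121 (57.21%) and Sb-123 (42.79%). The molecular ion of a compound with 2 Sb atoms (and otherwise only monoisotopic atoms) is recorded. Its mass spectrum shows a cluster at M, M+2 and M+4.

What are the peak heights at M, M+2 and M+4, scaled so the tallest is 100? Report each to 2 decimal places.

66.85 : 100.00 : 37.40

The 2 Sb atoms are independent, so intensities follow the terms of (0.5721 + 0.4279)^2.
P(M) = 0.5721^2 = 0.327298
P(M+2) = 2 × 0.5721^1 × 0.4279^1 = 0.489603
P(M+4) = 0.4279^2 = 0.183098
The M+2 peak is largest (0.489603); scaling to 100 gives 66.85 : 100.00 : 37.40.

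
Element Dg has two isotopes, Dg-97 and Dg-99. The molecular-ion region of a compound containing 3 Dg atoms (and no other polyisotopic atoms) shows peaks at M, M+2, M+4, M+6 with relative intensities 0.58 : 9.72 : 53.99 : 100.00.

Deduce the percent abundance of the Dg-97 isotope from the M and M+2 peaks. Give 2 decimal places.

15.18%

Let p = fractional abundance of Dg-97. I(M+2)/I(M) = [C(3,1)·p^2·(1−p)] / p^3 = 3·(1−p)/p = 9.72/0.58 = 16.7586
(1−p)/p = 16.7586/3 = 5.5862  ⇒  p = 1/(1 + 5.5862) = 0.1518
Dg-97: 15.18%, Dg-99: 84.82%.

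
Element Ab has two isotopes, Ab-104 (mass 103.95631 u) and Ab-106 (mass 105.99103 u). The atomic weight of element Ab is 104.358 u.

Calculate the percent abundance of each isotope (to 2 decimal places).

With x = fraction of Ab-104 (so Ab-106 is 1 − x):
103.95631·x + 105.99103·(1 − x) = 104.358
(103.95631 − 105.99103)·x = 104.358 − 105.99103
x = -1.63303 / -2.03472 = 0.80258 → 80.26% Ab-104, 19.74% Ab-106.

Ab-104: 80.26%, Ab-106: 19.74%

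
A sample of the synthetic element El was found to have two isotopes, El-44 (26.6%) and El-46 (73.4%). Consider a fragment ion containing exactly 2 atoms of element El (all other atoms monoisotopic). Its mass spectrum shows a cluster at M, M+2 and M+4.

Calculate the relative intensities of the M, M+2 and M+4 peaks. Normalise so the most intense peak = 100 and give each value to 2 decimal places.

The 2 El atoms are independent, so intensities follow the terms of (0.266 + 0.734)^2.
P(M) = 0.266^2 = 0.070756
P(M+2) = 2 × 0.266^1 × 0.734^1 = 0.390488
P(M+4) = 0.734^2 = 0.538756
The M+4 peak is largest (0.538756); scaling to 100 gives 13.13 : 72.48 : 100.00.

13.13 : 72.48 : 100.00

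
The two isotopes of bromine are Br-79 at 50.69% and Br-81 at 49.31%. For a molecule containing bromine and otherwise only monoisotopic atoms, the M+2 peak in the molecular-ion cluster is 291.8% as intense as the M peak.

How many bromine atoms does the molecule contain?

With n Br atoms, P(M+2)/P(M) = C(n,1)·p^(n−1)q / p^n = n·q/p = n · 0.4931/0.5069.
n = 2.918 × 0.5069/0.4931 = 3.00 ≈ 3

3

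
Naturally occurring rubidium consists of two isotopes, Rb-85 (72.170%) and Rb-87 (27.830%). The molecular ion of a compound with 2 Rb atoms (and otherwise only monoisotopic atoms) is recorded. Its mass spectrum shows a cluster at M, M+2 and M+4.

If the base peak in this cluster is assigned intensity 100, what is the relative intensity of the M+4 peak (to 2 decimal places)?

Term probabilities: M 0.5209, M+2 0.4017, M+4 0.0775. Base peak = M.
P(M) = C(2,0) × 0.72170^2 × 0.27830^0 = 1 × 0.52085089 × 1.0000 = 0.520851 (base)
P(M+4) = C(2,2) × 0.72170^0 × 0.27830^2 = 1 × 1.0000 × 0.07745089 = 0.077451
Relative intensity = 0.077451 / 0.520851 × 100 = 14.87

14.87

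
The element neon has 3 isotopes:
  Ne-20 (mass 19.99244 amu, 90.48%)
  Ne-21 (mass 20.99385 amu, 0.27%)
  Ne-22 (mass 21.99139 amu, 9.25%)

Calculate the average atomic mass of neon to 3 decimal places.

Average mass = Σ (abundance × isotope mass) = 0.9048 × 19.99244 + 0.0027 × 20.99385 + 0.0925 × 21.99139
= 18.089160 + 0.056683 + 2.034204 = 20.180047 amu

20.180 amu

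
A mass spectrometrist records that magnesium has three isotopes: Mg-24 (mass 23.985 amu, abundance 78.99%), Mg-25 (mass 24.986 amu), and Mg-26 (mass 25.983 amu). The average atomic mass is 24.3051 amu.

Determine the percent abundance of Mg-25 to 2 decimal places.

The remaining 21.01% is split between Mg-25 (fraction x) and Mg-26 (fraction 0.2101 − x).
Substituting: 24.986x + 25.983(0.2101 − x) = 5.3593485
(24.986 − 25.983)x = -0.0996798  ⇒  x = 0.09998, y = 0.11012
Mg-25: 10.00%, Mg-26: 11.01%.

10.00%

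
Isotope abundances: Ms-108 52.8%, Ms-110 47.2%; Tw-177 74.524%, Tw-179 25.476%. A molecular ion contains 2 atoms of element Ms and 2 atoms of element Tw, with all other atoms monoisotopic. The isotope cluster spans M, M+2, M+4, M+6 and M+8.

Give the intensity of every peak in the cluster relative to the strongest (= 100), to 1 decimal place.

40.5 : 100.0 : 86.5 : 30.6 : 3.8

Element Ms pattern (n=2): 0.278784 : 0.498432 : 0.222784
Element Tw pattern (n=2): 0.55538266 : 0.37971468 : 0.06490266
Convolve the two distributions (both contribute in 2-u steps):
  M: 0.278784×0.55538266 = 0.154832
  M+2: 0.278784×0.37971468 + 0.498432×0.55538266 = 0.382679
  M+4: 0.278784×0.06490266 + 0.498432×0.37971468 + 0.222784×0.55538266 = 0.331086
  M+6: 0.498432×0.06490266 + 0.222784×0.37971468 = 0.116944
  M+8: 0.222784×0.06490266 = 0.014459
Scale to base peak (0.382679) = 100: 40.5 : 100.0 : 86.5 : 30.6 : 3.8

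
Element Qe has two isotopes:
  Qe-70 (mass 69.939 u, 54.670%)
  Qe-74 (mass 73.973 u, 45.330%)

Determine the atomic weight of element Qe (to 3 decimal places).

71.768 u

The abundance-weighted mean is 0.54670 × 69.939 + 0.45330 × 73.973
= 38.2357 + 33.5320 = 71.7677 u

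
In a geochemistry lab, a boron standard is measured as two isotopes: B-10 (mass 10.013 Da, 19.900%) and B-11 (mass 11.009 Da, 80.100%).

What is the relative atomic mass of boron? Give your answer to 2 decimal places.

10.81 Da

Ar = Σ fᵢ·mᵢ = 0.19900 × 10.013 + 0.80100 × 11.009
= 1.9926 + 8.8182 = 10.8108 Da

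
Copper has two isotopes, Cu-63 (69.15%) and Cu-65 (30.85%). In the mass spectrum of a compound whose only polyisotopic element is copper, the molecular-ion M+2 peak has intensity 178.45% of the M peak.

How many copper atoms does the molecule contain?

For n independent Cu atoms, I(M+2)/I(M) = n · (abundance Cu-65) / (abundance Cu-63) = n · 0.3085/0.6915.
n = 1.7845 × 0.6915/0.3085 = 4.00 ≈ 4

4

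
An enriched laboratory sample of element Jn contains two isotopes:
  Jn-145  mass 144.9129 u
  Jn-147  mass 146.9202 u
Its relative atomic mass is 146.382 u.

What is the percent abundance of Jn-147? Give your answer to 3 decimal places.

73.188%

With x = fraction of Jn-145 (so Jn-147 is 1 − x):
144.9129·x + 146.9202·(1 − x) = 146.382
(144.9129 − 146.9202)·x = 146.382 − 146.9202
x = -0.5382 / -2.0073 = 0.26812 → 26.812% Jn-145, 73.188% Jn-147.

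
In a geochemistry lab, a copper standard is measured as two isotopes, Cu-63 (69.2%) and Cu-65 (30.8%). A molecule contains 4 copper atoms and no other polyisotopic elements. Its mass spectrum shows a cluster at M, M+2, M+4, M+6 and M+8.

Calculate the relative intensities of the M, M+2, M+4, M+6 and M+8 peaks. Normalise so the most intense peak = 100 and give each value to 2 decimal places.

56.17 : 100.00 : 66.76 : 19.81 : 2.20

Expanding (0.692 + 0.308)^4:
P(M) = 0.692^4 = 0.229311
P(M+2) = 4 × 0.692^3 × 0.308^1 = 0.408253
P(M+4) = 6 × 0.692^2 × 0.308^2 = 0.272562
P(M+6) = 4 × 0.692^1 × 0.308^3 = 0.080876
P(M+8) = 0.308^4 = 0.008999
The M+2 peak is largest (0.408253); scaling to 100 gives 56.17 : 100.00 : 66.76 : 19.81 : 2.20.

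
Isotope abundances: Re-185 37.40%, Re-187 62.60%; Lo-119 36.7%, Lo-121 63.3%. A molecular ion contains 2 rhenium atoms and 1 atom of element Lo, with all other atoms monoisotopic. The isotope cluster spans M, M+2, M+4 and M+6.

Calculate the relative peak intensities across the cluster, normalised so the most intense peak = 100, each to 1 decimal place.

11.7 : 59.1 : 100.0 : 56.3

Rhenium pattern (n=2): 0.139876 : 0.468248 : 0.391876
Element Lo pattern (n=1): 0.3670 : 0.6330
Convolve the two distributions (both contribute in 2-u steps):
  M: 0.139876×0.3670 = 0.051334
  M+2: 0.139876×0.6330 + 0.468248×0.3670 = 0.260389
  M+4: 0.468248×0.6330 + 0.391876×0.3670 = 0.440219
  M+6: 0.391876×0.6330 = 0.248058
Scale to base peak (0.440219) = 100: 11.7 : 59.1 : 100.0 : 56.3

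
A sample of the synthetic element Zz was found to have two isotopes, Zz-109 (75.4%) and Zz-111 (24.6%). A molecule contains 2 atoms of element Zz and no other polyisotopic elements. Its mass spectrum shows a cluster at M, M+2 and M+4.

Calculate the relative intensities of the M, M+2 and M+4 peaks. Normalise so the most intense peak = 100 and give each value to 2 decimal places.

100.00 : 65.25 : 10.64

Expanding (0.754 + 0.246)^2:
P(M) = 0.754^2 = 0.568516
P(M+2) = 2 × 0.754^1 × 0.246^1 = 0.370968
P(M+4) = 0.246^2 = 0.060516
The M peak is largest (0.568516); scaling to 100 gives 100.00 : 65.25 : 10.64.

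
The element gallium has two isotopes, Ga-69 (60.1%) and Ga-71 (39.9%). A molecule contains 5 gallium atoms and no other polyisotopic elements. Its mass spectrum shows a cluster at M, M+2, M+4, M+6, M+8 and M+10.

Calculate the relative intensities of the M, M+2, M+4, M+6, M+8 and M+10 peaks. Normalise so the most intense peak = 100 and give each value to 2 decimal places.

The 5 Ga atoms are independent, so intensities follow the terms of (0.601 + 0.399)^5.
P(M) = 0.601^5 = 0.078410
P(M+2) = 5 × 0.601^4 × 0.399^1 = 0.260280
P(M+4) = 10 × 0.601^3 × 0.399^2 = 0.345596
P(M+6) = 10 × 0.601^2 × 0.399^3 = 0.229439
P(M+8) = 5 × 0.601^1 × 0.399^4 = 0.076162
P(M+10) = 0.399^5 = 0.010113
The M+4 peak is largest (0.345596); scaling to 100 gives 22.69 : 75.31 : 100.00 : 66.39 : 22.04 : 2.93.

22.69 : 75.31 : 100.00 : 66.39 : 22.04 : 2.93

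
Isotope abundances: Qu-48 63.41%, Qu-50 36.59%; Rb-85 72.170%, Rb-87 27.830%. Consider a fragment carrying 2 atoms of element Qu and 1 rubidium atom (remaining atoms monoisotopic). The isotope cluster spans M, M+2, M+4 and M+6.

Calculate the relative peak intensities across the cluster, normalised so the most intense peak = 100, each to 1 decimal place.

Element Qu pattern (n=2): 0.40208281 : 0.46403438 : 0.13388281
Rubidium pattern (n=1): 0.7217 : 0.2783
Convolve the two distributions (both contribute in 2-u steps):
  M: 0.40208281×0.7217 = 0.290183
  M+2: 0.40208281×0.2783 + 0.46403438×0.7217 = 0.446793
  M+4: 0.46403438×0.2783 + 0.13388281×0.7217 = 0.225764
  M+6: 0.13388281×0.2783 = 0.037260
Scale to base peak (0.446793) = 100: 64.9 : 100.0 : 50.5 : 8.3

64.9 : 100.0 : 50.5 : 8.3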